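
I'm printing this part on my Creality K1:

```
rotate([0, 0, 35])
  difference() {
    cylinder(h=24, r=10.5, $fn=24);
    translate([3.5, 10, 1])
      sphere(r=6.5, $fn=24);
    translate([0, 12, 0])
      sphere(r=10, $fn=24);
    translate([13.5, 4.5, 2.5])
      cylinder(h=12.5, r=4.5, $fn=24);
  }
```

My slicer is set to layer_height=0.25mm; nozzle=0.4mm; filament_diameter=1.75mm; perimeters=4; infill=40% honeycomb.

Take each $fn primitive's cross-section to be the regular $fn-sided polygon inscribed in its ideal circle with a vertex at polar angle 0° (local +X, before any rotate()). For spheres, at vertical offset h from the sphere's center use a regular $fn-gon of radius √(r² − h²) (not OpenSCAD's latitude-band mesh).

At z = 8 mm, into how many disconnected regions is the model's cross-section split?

1

At z = 8 mm: the r=10.5 cylinder gives a regular 24-gon of circumradius 10.5 (constant along its height); the sphere at (3.5, 10) is not intersected at this z (|z−center|=7.000 > r=6.5); the r=10 sphere at (0, 12) slices to a regular 24-gon of circumradius 6.000 (√(r²−h²) with h=8 from center); the cylinder at (13.5, 4.5): section is a regular 24-gon, circumradius r=4.5; Taking the first minus the rest: starting from the r=10.5 cylinder, the r=10 sphere at (0, 12) partially overlaps it — only the 31.98 mm² overlap (of its 111.81 mm²) is removed, clipping the outline; the r=4.5 cylinder at (13.5, 4.5) partially overlaps it — only the 1.86 mm² overlap (of its 62.89 mm²) is removed, clipping the outline — 1 connected region; (rotated 35° about Z; rotation is an isometry so areas/perimeters/island counts are preserved). The result has 1 disconnected region.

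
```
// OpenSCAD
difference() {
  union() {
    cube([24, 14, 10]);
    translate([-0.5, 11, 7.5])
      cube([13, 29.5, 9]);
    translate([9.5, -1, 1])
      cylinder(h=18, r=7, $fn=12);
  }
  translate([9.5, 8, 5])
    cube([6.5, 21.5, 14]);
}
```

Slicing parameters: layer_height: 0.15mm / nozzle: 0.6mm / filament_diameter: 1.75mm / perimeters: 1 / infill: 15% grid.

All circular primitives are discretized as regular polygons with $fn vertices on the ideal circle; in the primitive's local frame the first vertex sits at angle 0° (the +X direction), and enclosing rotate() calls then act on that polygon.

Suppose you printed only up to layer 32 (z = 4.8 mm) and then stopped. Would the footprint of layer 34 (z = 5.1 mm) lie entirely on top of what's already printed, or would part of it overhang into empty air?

entirely on top

Compare the two slices. At z = 4.8: the 24×14 cube contributes its full rectangle (area 336.00 mm²); the cube at (-0.5, 11) is absent (z outside [7.5, 16.5]); the r=7 cylinder at (9.5, -1) gives a regular 12-gon of circumradius 7 (constant along its height) (area = (12/2)·7.000²·sin(360°/12) = 147.00 mm²); Combining (union): the regions partially overlap — summed areas 483.00 mm² minus the doubly-counted overlap 59.77 mm² gives 423.23 mm² — area = 423.23 mm²; the cube at (9.5, 8) is not intersected at this z (z outside [5, 19]); Taking the first minus the rest: none of the subtracted shapes is present at this height, so the result so far is unchanged — area = 423.23 mm². At z = 5.1: the 24×14 cube contributes its full rectangle (area 336.00 mm²); the cube at (-0.5, 11) is absent (z outside [7.5, 16.5]); the r=7 cylinder at (9.5, -1) gives a regular 12-gon of circumradius 7 (constant along its height) (area = (12/2)·7.000²·sin(360°/12) = 147.00 mm²); Combining (union): the regions partially overlap — summed areas 483.00 mm² minus the doubly-counted overlap 59.77 mm² gives 423.23 mm² — area = 423.23 mm²; the cube at (9.5, 8) is present — its section is the full 6.5×21.5 rectangle (area 139.75 mm²); Subtracting the remaining from the first: starting from the result so far (423.23 mm²), the 6.5×21.5 cube at (9.5, 8) partially overlaps it — only the 39.00 mm² overlap (of its 139.75 mm²) is removed, clipping the outline — area = 384.23 mm². Checking containment: the cross-section at z = 5.1 is a subset of the cross-section at z = 4.8.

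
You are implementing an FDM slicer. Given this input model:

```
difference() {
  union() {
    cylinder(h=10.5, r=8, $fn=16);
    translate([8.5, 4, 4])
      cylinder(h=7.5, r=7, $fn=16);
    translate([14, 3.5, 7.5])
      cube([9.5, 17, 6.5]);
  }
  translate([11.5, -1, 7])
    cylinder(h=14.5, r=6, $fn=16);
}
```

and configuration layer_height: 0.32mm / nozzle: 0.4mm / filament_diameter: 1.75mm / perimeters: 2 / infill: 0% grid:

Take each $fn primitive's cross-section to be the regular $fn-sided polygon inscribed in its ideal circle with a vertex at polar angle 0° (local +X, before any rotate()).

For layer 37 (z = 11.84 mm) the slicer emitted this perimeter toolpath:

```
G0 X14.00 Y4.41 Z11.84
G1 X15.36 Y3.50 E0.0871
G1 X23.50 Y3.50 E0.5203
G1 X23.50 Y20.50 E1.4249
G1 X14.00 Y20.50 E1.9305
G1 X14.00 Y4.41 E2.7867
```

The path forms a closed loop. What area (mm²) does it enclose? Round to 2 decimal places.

160.88 mm²

Apply the shoelace formula to the sequence of (X, Y) vertices; enclosed area = 160.88 mm².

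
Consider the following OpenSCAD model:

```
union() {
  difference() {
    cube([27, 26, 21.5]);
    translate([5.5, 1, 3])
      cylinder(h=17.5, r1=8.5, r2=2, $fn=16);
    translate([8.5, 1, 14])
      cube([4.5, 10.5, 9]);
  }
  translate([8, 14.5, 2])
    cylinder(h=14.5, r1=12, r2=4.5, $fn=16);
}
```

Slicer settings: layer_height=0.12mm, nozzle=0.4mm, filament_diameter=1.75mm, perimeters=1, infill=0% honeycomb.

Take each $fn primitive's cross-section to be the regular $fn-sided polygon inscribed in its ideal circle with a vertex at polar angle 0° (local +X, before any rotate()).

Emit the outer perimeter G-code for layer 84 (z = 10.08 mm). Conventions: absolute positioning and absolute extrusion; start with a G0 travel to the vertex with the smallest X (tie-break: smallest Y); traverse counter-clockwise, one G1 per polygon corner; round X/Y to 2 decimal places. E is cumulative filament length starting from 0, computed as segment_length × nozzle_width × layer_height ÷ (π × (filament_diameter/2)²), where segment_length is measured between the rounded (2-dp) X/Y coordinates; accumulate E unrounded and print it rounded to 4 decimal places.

At z = 10.08 mm: the cube (footprint 27×26) is included at this height; the cone at (5.5, 1) contributes a regular 16-gon of circumradius 5.870 (interpolated between r1=8.5 and r2=2 at t=0.405); the cube at (8.5, 1) is not intersected at this z (z outside [14, 23]); Subtracting the remaining from the first: starting from the 27×26 cube, the cone at (5.5, 1) partially overlaps it — only the 63.68 mm² overlap (of its 105.50 mm²) is removed, clipping the outline — 1 connected region; the cone at (8, 14.5) (r1=12→r2=4.5) has section circumradius 7.821 here — a regular 16-gon; Merging all regions: the cone at (8, 14.5) lies entirely inside that combined region, so the union is just that combined region — 1 connected region. The outline is a single polygon with 13 vertices. Extrusion per mm of travel: 0.4 × 0.12 / (π × 0.875²) = 0.019956. Accumulating E over each segment gives final E = 2.1835.

G0 X0.00 Y2.86 Z10.08
G1 X0.08 Y3.25 E0.0079
G1 X1.35 Y5.15 E0.0536
G1 X3.25 Y6.42 E0.0992
G1 X5.50 Y6.87 E0.1449
G1 X7.75 Y6.42 E0.1907
G1 X9.65 Y5.15 E0.2363
G1 X10.92 Y3.25 E0.2820
G1 X11.37 Y1.00 E0.3277
G1 X11.17 Y0.00 E0.3481
G1 X27.00 Y0.00 E0.6640
G1 X27.00 Y26.00 E1.1829
G1 X0.00 Y26.00 E1.7217
G1 X0.00 Y2.86 E2.1835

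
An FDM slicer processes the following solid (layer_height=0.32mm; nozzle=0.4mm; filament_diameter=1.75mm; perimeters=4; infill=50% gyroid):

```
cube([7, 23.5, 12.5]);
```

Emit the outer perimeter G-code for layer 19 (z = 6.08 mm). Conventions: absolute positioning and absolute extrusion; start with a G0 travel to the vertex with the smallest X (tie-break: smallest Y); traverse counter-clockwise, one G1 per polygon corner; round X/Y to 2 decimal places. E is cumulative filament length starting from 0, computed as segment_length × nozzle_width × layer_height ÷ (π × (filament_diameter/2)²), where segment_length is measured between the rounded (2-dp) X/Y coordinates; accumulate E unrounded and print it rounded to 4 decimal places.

G0 X0.00 Y0.00 Z6.08
G1 X7.00 Y0.00 E0.3725
G1 X7.00 Y23.50 E1.6231
G1 X0.00 Y23.50 E1.9956
G1 X0.00 Y0.00 E3.2462

At z = 6.08 mm: the 7×23.5 cube contributes its full rectangle. The outline is a single polygon with 4 vertices. Extrusion per mm of travel: 0.4 × 0.32 / (π × 0.875²) = 0.053216. Accumulating E over each segment gives final E = 3.2462.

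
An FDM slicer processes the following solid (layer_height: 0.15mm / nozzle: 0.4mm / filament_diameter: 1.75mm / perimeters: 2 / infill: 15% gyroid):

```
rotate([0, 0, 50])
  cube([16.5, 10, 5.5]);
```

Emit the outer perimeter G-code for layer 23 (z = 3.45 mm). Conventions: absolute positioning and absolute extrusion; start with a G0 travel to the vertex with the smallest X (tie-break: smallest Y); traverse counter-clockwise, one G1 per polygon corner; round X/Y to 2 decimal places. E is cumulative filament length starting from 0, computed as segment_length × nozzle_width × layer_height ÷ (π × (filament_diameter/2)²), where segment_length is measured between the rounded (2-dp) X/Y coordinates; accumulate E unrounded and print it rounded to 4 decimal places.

G0 X-7.66 Y6.43 Z3.45
G1 X0.00 Y0.00 E0.2495
G1 X10.61 Y12.64 E0.6611
G1 X2.95 Y19.07 E0.9106
G1 X-7.66 Y6.43 E1.3223

At z = 3.45 mm: the cube is present — its section is the full 16.5×10 rectangle; (whole slice rotated 50° about Z — lengths, areas and connectivity unchanged). The outline is a single polygon with 4 vertices. Extrusion per mm of travel: 0.4 × 0.15 / (π × 0.875²) = 0.024945. Accumulating E over each segment gives final E = 1.3223.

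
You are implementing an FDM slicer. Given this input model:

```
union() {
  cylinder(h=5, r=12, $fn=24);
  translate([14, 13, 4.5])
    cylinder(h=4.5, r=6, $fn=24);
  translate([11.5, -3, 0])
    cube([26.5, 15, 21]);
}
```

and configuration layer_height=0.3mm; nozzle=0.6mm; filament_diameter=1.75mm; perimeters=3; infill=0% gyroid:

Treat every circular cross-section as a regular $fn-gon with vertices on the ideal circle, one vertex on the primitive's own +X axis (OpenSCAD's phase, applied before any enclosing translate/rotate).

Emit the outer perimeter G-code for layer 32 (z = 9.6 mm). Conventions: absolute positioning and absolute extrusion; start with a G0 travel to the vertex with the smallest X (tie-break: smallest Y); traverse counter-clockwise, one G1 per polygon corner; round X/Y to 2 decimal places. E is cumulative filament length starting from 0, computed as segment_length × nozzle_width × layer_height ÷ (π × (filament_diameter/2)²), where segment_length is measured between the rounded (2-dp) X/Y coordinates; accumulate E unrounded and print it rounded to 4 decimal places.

G0 X11.50 Y-3.00 Z9.60
G1 X38.00 Y-3.00 E1.9831
G1 X38.00 Y12.00 E3.1057
G1 X11.50 Y12.00 E5.0888
G1 X11.50 Y-3.00 E6.2113

At z = 9.6 mm: the cylinder does not reach this height (z outside [0, 5]); the cylinder at (14, 13) is absent (z outside [4.5, 9]); the cube at (11.5, -3) (footprint 26.5×15) is included at this height; Merging all regions: only the 26.5×15 cube at (11.5, -3) is present, so the union is just that shape — 1 connected region. The outline is a single polygon with 4 vertices. Extrusion per mm of travel: 0.6 × 0.3 / (π × 0.875²) = 0.074835. Accumulating E over each segment gives final E = 6.2113.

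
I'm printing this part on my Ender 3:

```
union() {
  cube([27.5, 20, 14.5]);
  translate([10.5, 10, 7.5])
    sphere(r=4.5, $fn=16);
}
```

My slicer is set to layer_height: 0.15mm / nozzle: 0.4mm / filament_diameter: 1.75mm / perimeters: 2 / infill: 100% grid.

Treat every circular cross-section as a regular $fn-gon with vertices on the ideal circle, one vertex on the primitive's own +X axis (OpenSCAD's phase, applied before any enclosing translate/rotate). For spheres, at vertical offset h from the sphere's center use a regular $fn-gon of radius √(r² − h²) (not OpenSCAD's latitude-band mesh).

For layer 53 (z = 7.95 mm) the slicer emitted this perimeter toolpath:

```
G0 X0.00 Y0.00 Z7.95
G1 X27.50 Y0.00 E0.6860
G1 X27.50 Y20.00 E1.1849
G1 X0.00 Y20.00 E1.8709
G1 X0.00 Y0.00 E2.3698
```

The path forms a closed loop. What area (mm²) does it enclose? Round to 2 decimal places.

Apply the shoelace formula to the sequence of (X, Y) vertices; enclosed area = 550.00 mm².

550.00 mm²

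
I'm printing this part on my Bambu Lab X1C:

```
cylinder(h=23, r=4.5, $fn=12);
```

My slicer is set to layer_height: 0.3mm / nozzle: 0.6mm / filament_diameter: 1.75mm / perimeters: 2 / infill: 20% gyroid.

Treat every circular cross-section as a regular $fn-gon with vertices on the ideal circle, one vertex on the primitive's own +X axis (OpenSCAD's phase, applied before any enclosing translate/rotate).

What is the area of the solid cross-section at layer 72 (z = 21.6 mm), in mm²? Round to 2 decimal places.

At z = 21.6 mm: the cylinder: section is a regular 12-gon, circumradius r=4.5 (area = (12/2)·4.500²·sin(360°/12) = 60.75 mm²). Overall, the cross-section is a single solid region. Net area = 60.75 mm².

60.75 mm²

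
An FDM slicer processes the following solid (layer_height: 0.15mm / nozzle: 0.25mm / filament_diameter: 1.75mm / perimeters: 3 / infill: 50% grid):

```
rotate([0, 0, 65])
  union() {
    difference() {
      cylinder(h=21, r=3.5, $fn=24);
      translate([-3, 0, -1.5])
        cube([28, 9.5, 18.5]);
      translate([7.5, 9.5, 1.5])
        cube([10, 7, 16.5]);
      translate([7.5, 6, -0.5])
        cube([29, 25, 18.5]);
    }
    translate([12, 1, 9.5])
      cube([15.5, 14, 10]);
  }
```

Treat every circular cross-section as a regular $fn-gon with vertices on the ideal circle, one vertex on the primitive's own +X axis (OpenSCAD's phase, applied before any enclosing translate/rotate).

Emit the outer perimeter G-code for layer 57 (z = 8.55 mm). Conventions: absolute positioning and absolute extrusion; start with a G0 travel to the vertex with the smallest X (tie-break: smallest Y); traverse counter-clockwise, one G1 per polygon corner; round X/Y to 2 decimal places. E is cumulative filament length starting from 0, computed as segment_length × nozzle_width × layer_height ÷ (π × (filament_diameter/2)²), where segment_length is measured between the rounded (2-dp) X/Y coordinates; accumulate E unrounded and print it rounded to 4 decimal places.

At z = 8.55 mm: the r=3.5 cylinder contributes a regular 24-gon of circumradius 3.5; the cube at (-3, 0) is present — its section is the full 28×9.5 rectangle; the 10×7 cube at (7.5, 9.5) contributes its full rectangle; the 29×25 cube at (7.5, 6) contributes its full rectangle; After the difference (first − rest): starting from the r=3.5 cylinder, the 28×9.5 cube at (-3, 0) partially overlaps it — only the 18.45 mm² overlap (of its 266.00 mm²) is removed, clipping the outline; the 10×7 cube at (7.5, 9.5) misses the remaining region (no effect); the 29×25 cube at (7.5, 6) misses the remaining region (no effect) — 1 connected region; the cube at (12, 1) is absent (z outside [9.5, 19.5]); Taking the union: only that combined region is present, so the union is just that shape — 1 connected region; (rotated 65° about Z; rotation is an isometry so areas/perimeters/island counts are preserved). The outline is a single polygon with 17 vertices. Extrusion per mm of travel: 0.25 × 0.15 / (π × 0.875²) = 0.015591. Accumulating E over each segment gives final E = 0.3296.

G0 X-2.89 Y-1.96 Z8.55
G1 X-2.87 Y-2.01 E0.0008
G1 X-2.25 Y-2.68 E0.0151
G1 X-1.48 Y-3.17 E0.0293
G1 X-0.61 Y-3.45 E0.0436
G1 X0.31 Y-3.49 E0.0579
G1 X1.20 Y-3.29 E0.0721
G1 X2.01 Y-2.87 E0.0864
G1 X2.68 Y-2.25 E0.1006
G1 X3.17 Y-1.48 E0.1148
G1 X3.45 Y-0.61 E0.1291
G1 X3.49 Y0.31 E0.1434
G1 X3.29 Y1.20 E0.1576
G1 X2.87 Y2.01 E0.1719
G1 X2.25 Y2.68 E0.1861
G1 X1.48 Y3.17 E0.2003
G1 X-1.27 Y-2.72 E0.3017
G1 X-2.89 Y-1.96 E0.3296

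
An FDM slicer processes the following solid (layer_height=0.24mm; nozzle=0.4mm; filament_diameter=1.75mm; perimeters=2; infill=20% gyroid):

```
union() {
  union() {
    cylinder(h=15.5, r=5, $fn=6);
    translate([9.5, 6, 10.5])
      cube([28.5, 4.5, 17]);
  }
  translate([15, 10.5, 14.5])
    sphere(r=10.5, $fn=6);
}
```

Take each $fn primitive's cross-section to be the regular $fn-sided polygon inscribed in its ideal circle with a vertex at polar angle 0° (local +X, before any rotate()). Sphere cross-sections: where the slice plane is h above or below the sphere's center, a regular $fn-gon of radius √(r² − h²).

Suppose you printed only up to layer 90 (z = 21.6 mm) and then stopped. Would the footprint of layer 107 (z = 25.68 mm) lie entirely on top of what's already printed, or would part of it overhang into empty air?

Compare the two slices. At z = 21.6: the cylinder is not intersected at this z (z outside [0, 15.5]); the cube at (9.5, 6) is present — its section is the full 28.5×4.5 rectangle (area 128.25 mm²); Taking the union: only the 28.5×4.5 cube at (9.5, 6) is present, so the union is just that shape — area = 128.25 mm²; the sphere at (15, 10.5): section is a regular 6-gon, circumradius = √(r²−h²) = √(10.5²−7.1²) = 7.736 (area = (6/2)·7.736²·sin(360°/6) = 155.47 mm²); Combining (union): the regions partially overlap — summed areas 283.72 mm² minus the doubly-counted overlap 53.60 mm² gives 230.12 mm² — area = 230.12 mm². At z = 25.68: the cylinder is absent (z outside [0, 15.5]); the 28.5×4.5 cube at (9.5, 6) contributes its full rectangle (area 128.25 mm²); Combining (union): only the 28.5×4.5 cube at (9.5, 6) is present, so the union is just that shape — area = 128.25 mm²; the sphere at (15, 10.5) is absent (|z−center|=11.180 > r=10.5); Combining (union): only the result so far is present, so the union is just that shape — area = 128.25 mm². Checking containment: the cross-section at z = 25.68 is a subset of the cross-section at z = 21.6.

entirely on top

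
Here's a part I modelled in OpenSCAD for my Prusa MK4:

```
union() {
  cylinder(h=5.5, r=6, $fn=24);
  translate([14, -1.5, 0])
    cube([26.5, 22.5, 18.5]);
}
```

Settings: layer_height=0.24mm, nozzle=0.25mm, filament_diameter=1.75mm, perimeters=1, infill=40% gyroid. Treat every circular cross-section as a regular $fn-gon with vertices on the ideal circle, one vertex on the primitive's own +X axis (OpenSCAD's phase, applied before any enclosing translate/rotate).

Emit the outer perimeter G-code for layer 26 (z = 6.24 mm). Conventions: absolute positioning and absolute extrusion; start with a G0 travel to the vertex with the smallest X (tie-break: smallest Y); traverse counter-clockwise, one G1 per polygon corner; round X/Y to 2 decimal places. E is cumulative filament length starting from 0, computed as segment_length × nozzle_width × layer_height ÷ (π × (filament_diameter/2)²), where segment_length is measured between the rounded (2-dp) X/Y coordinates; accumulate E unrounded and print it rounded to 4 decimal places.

G0 X14.00 Y-1.50 Z6.24
G1 X40.50 Y-1.50 E0.6610
G1 X40.50 Y21.00 E1.2223
G1 X14.00 Y21.00 E1.8834
G1 X14.00 Y-1.50 E2.4446

At z = 6.24 mm: the cylinder is absent (z outside [0, 5.5]); the 26.5×22.5 cube at (14, -1.5) contributes its full rectangle; Merging all regions: only the 26.5×22.5 cube at (14, -1.5) is present, so the union is just that shape — 1 connected region. The outline is a single polygon with 4 vertices. Extrusion per mm of travel: 0.25 × 0.24 / (π × 0.875²) = 0.024945. Accumulating E over each segment gives final E = 2.4446.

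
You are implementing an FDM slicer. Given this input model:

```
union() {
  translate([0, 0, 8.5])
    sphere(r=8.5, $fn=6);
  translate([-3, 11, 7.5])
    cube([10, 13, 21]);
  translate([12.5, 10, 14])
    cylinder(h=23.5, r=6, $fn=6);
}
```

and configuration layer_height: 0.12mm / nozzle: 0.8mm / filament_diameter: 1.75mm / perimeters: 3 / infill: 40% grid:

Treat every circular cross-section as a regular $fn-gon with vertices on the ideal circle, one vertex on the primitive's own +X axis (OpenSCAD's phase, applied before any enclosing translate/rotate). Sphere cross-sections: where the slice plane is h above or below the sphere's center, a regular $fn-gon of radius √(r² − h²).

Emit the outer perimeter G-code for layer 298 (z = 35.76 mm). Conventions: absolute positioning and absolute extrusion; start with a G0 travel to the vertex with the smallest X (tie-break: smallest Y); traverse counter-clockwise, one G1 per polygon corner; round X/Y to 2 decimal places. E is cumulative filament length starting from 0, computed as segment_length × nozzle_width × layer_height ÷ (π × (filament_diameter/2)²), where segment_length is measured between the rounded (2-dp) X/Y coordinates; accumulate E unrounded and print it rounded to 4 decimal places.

G0 X6.50 Y10.00 Z35.76
G1 X9.50 Y4.80 E0.2396
G1 X15.50 Y4.80 E0.4791
G1 X18.50 Y10.00 E0.7187
G1 X15.50 Y15.20 E0.9583
G1 X9.50 Y15.20 E1.1978
G1 X6.50 Y10.00 E1.4374

At z = 35.76 mm: the sphere is not intersected at this z (|z−center|=27.260 > r=8.5); the cube at (-3, 11) is absent (z outside [7.5, 28.5]); the r=6 cylinder at (12.5, 10) gives a regular 6-gon of circumradius 6 (constant along its height); Merging all regions: only the r=6 cylinder at (12.5, 10) is present, so the union is just that shape — 1 connected region. The outline is a single polygon with 6 vertices. Extrusion per mm of travel: 0.8 × 0.12 / (π × 0.875²) = 0.039912. Accumulating E over each segment gives final E = 1.4374.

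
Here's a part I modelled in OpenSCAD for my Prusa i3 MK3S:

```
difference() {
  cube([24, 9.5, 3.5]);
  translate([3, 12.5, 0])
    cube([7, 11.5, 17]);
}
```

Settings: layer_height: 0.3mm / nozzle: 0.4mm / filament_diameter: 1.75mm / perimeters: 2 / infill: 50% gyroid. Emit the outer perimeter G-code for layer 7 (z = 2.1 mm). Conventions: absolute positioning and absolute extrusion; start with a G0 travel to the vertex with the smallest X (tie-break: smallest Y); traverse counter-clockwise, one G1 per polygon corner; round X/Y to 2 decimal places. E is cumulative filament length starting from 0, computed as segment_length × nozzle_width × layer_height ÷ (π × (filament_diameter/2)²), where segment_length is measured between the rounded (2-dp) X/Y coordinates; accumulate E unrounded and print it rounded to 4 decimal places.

G0 X0.00 Y0.00 Z2.10
G1 X24.00 Y0.00 E1.1974
G1 X24.00 Y9.50 E1.6713
G1 X0.00 Y9.50 E2.8687
G1 X0.00 Y0.00 E3.3426

At z = 2.1 mm: the cube (footprint 24×9.5) is included at this height; the 7×11.5 cube at (3, 12.5) contributes its full rectangle; Taking the first minus the rest: starting from the 24×9.5 cube, the 7×11.5 cube at (3, 12.5) misses the remaining region (no effect) — 1 connected region. The outline is a single polygon with 4 vertices. Extrusion per mm of travel: 0.4 × 0.3 / (π × 0.875²) = 0.049890. Accumulating E over each segment gives final E = 3.3426.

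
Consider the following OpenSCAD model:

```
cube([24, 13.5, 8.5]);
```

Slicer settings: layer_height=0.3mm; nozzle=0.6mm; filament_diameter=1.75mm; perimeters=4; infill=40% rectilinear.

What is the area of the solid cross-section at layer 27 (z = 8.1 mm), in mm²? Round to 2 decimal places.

At z = 8.1 mm: the 24×13.5 cube contributes its full rectangle (area 324.00 mm²). Overall, the cross-section is a single solid region. Net area = 324.00 mm².

324.00 mm²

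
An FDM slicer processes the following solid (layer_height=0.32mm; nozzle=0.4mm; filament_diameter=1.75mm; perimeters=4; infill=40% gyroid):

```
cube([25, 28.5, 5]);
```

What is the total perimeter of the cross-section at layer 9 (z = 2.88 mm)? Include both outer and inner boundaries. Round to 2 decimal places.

107.00 mm

At z = 2.88 mm: the cube (footprint 25×28.5) is included at this height (perimeter 107.00 mm). Overall, the cross-section is a single solid region. Total boundary length (outer) = 107.00 mm.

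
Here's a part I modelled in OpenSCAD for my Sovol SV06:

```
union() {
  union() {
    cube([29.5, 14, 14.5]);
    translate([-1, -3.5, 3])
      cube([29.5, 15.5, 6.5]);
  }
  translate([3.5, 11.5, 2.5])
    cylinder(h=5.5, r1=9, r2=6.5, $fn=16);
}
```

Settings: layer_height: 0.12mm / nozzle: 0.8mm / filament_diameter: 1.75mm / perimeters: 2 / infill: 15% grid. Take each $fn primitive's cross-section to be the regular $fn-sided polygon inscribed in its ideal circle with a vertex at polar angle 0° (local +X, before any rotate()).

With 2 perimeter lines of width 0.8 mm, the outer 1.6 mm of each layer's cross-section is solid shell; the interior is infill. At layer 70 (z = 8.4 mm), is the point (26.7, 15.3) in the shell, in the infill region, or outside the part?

outside

At z = 8.4 mm: the cube (footprint 29.5×14) is included at this height; the 29.5×15.5 cube at (-1, -3.5) contributes its full rectangle; Taking the union: the regions partially overlap (shared area 342.00 mm²), so overlapping operands fuse into one piece — 1 connected region; the cone at (3.5, 11.5) is not intersected at this z (z outside [2.5, 8]); Merging all regions: only that combined region is present, so the union is just that shape — 1 connected region. Overall, the cross-section is a single solid region. The nearest boundary edge runs (0.00, 14.00)→(29.50, 14.00); distance from the point to it = 1.30 mm. The point is not inside any of the regions above, so it lies outside the cross-section (1.30 mm from the nearest boundary).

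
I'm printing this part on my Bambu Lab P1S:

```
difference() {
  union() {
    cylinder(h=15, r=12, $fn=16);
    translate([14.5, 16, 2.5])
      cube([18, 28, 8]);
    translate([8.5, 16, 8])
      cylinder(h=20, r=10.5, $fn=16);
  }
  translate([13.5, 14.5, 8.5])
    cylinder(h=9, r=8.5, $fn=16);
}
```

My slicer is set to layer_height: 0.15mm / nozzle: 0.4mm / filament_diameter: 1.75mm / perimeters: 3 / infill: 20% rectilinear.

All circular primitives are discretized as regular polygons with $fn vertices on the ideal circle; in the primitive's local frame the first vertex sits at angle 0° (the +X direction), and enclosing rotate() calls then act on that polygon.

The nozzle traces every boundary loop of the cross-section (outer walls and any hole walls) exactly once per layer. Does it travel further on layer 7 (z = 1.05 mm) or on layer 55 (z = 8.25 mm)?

layer 55 (z = 8.25 mm)

Layer 7 (z = 1.05): the r=12 cylinder contributes a regular 16-gon of circumradius 12 (perimeter = 2·16·12.000·sin(180°/16) = 74.91 mm); the cube at (14.5, 16) does not reach this height (z outside [2.5, 10.5]); the cylinder at (8.5, 16) is absent (z outside [8, 28]); Combining (union): only the r=12 cylinder is present, so the union is just that shape — boundary = 74.91 mm; the cylinder at (13.5, 14.5) is not intersected at this z (z outside [8.5, 17.5]); After the difference (first − rest): none of the subtracted shapes is present at this height, so the result so far is unchanged — boundary = 74.91 mm. So its perimeter = 74.91 mm. Layer 55 (z = 8.25): the r=12 cylinder gives a regular 16-gon of circumradius 12 (constant along its height) (perimeter = 2·16·12.000·sin(180°/16) = 74.91 mm); the cube at (14.5, 16) (footprint 18×28) is included at this height (perimeter 92.00 mm); the r=10.5 cylinder at (8.5, 16) contributes a regular 16-gon of circumradius 10.5 (perimeter = 2·16·10.500·sin(180°/16) = 65.55 mm); Taking the union: the regions partially overlap (shared area 61.55 mm²), so the edge portions inside another operand are dropped and the merged outline is re-measured after clipping — boundary = 182.21 mm; the cylinder at (13.5, 14.5) does not reach this height (z outside [8.5, 17.5]); Taking the first minus the rest: none of the subtracted shapes is present at this height, so that combined region is unchanged — boundary = 182.21 mm. So its perimeter = 182.21 mm. Layer 55 is larger (182.21 vs 74.91 mm).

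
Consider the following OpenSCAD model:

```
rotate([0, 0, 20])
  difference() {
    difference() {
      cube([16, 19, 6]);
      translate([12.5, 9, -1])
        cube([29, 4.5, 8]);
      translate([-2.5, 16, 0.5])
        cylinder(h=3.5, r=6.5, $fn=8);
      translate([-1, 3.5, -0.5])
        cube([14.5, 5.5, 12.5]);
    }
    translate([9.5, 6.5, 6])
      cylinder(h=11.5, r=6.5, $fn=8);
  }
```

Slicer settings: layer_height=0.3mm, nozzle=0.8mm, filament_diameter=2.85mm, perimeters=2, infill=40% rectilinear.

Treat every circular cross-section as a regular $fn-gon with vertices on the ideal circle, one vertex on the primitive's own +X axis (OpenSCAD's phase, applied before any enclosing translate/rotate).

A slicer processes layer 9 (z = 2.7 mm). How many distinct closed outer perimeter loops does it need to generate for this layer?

2

At z = 2.7 mm: the cube (footprint 16×19) is included at this height; the 29×4.5 cube at (12.5, 9) contributes its full rectangle; the cylinder at (-2.5, 16): section is a regular 8-gon, circumradius r=6.5; the cube at (-1, 3.5) (footprint 14.5×5.5) is included at this height; Taking the first minus the rest: starting from the 16×19 cube, the 29×4.5 cube at (12.5, 9) partially overlaps it — only the 15.75 mm² overlap (of its 130.50 mm²) is removed, clipping the outline; the r=6.5 cylinder at (-2.5, 16) partially overlaps it — only the 25.06 mm² overlap (of its 119.50 mm²) is removed, clipping the outline; the 14.5×5.5 cube at (-1, 3.5) partially overlaps it — only the 74.25 mm² overlap (of its 79.75 mm²) is removed, clipping the outline — 2 connected regions; the cylinder at (9.5, 6.5) is absent (z outside [6, 17.5]); Taking the first minus the rest: none of the subtracted shapes is present at this height, so that combined region is unchanged — 2 connected regions; (rotated 20° about Z; rotation is an isometry so areas/perimeters/island counts are preserved). The result has 2 disconnected regions.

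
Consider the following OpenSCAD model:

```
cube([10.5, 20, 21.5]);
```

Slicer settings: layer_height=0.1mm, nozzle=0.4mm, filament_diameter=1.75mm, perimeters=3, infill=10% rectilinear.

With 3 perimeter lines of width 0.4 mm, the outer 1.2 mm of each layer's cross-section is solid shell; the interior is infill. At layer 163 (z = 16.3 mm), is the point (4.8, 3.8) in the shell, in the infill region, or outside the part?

At z = 16.3 mm: the cube (footprint 10.5×20) is included at this height. Overall, the cross-section is a single solid region. The nearest boundary edge runs (0.00, 0.00)→(10.50, 0.00); distance from the point to it = 3.80 mm. The point is inside the cross-section and 3.80 mm from the nearest boundary — more than the 1.2 mm shell width (3 × 0.4), so it's in the infill interior.

infill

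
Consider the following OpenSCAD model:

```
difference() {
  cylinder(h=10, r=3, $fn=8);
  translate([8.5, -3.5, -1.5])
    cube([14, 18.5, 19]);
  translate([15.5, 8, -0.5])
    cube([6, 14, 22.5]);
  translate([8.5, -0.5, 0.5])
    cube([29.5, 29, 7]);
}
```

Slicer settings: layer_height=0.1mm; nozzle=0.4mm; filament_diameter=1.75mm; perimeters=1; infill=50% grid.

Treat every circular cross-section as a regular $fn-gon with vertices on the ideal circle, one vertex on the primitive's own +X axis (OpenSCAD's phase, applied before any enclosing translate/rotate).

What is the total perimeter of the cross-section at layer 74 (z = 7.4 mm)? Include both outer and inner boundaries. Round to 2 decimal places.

At z = 7.4 mm: the r=3 cylinder gives a regular 8-gon of circumradius 3 (constant along its height) (perimeter = 2·8·3.000·sin(180°/8) = 18.37 mm); the cube at (8.5, -3.5) (footprint 14×18.5) is included at this height (perimeter 65.00 mm); the cube at (15.5, 8) (footprint 6×14) is included at this height (perimeter 40.00 mm); the 29.5×29 cube at (8.5, -0.5) contributes its full rectangle (perimeter 117.00 mm); Taking the first minus the rest: starting from the r=3 cylinder, the 14×18.5 cube at (8.5, -3.5) misses the remaining region (no effect); the 6×14 cube at (15.5, 8) misses the remaining region (no effect); the 29.5×29 cube at (8.5, -0.5) misses the remaining region (no effect) — boundary = 18.37 mm. Overall, the cross-section is a single solid region. Total boundary length (outer) = 18.37 mm.

18.37 mm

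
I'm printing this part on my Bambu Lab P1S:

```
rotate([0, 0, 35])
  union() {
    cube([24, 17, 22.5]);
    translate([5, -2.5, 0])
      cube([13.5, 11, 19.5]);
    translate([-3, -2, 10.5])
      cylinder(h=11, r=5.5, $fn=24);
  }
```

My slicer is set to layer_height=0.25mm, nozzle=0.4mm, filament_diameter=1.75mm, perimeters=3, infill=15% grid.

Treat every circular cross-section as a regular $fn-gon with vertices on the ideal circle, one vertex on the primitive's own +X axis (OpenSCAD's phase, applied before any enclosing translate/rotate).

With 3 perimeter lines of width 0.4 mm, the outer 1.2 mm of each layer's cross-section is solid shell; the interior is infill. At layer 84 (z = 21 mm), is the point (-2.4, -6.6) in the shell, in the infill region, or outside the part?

At z = 21 mm: the 24×17 cube contributes its full rectangle; the cube at (5, -2.5) is absent (z outside [0, 19.5]); the r=5.5 cylinder at (-3, -2) gives a regular 24-gon of circumradius 5.5 (constant along its height); Merging all regions: the regions partially overlap (shared area 3.25 mm²), so overlapping operands fuse into one piece — 1 connected region; (whole slice rotated 35° about Z — lengths, areas and connectivity unchanged). Overall, the cross-section is a single solid region. Undo the 35° rotation: the query point maps to (-5.752, -4.030) in the un-rotated model frame. The nearest boundary edge runs (-6.89, -5.89)→(-7.76, -4.75); distance from the point to it = 2.03 mm. The point is inside the cross-section and 2.03 mm from the nearest boundary — more than the 1.2 mm shell width (3 × 0.4), so it's in the infill interior.

infill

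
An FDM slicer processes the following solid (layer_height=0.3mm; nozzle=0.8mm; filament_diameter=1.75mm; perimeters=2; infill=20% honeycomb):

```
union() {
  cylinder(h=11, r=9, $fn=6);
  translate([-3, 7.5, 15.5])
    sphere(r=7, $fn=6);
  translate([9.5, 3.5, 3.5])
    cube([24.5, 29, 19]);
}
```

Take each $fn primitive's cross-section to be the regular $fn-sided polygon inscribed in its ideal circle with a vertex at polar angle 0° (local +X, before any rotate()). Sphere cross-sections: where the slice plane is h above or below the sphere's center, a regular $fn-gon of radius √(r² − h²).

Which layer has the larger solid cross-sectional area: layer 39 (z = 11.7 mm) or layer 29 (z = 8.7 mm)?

Layer 39 (z = 11.7): the cylinder is absent (z outside [0, 11]); the r=7 sphere at (-3, 7.5) slices to a regular 6-gon of circumradius 5.879 (√(r²−h²) with h=3.8 from center) (area = (6/2)·5.879²·sin(360°/6) = 89.79 mm²); the cube at (9.5, 3.5) is present — its section is the full 24.5×29 rectangle (area 710.50 mm²); Merging all regions: the 2 present regions are separate (no shared area or edge), so areas and boundary lengths simply add and each stays a separate island — area = 800.29 mm². So its area = 800.29 mm². Layer 29 (z = 8.7): the r=9 cylinder gives a regular 6-gon of circumradius 9 (constant along its height) (area = (6/2)·9.000²·sin(360°/6) = 210.44 mm²); the sphere at (-3, 7.5): section is a regular 6-gon, circumradius = √(r²−h²) = √(7²−6.8²) = 1.661 (area = (6/2)·1.661²·sin(360°/6) = 7.17 mm²); the cube at (9.5, 3.5) is present — its section is the full 24.5×29 rectangle (area 710.50 mm²); Merging all regions: the regions partially overlap — summed areas 928.11 mm² minus the doubly-counted overlap 4.51 mm² gives 923.60 mm² — area = 923.60 mm². So its area = 923.60 mm². Layer 29 is larger (923.60 vs 800.29 mm²).

layer 29 (z = 8.7 mm)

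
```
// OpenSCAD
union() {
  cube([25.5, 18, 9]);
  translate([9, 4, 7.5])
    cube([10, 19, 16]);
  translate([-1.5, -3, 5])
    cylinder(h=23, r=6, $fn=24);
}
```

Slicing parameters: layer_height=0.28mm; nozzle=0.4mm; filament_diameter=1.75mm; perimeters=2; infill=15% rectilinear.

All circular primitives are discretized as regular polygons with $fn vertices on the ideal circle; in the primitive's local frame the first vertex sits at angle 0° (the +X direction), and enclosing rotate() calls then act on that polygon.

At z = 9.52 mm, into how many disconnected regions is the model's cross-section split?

At z = 9.52 mm: the cube is not intersected at this z (z outside [0, 9]); the 10×19 cube at (9, 4) contributes its full rectangle; the r=6 cylinder at (-1.5, -3) contributes a regular 24-gon of circumradius 6; Merging all regions: the 2 present regions are separate (no shared area or edge), so areas and boundary lengths simply add and each stays a separate island — 2 connected regions. The result has 2 disconnected regions.

2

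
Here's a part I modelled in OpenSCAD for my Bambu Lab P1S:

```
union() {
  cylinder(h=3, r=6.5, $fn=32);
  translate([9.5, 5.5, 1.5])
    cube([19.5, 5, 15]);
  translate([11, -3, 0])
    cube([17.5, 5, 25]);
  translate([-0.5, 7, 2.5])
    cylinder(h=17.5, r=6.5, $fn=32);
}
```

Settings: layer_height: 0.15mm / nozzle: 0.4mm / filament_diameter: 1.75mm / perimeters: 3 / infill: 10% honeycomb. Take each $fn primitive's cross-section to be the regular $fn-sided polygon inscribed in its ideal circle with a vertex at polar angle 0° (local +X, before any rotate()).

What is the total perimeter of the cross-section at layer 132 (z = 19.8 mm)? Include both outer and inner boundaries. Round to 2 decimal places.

At z = 19.8 mm: the cylinder is absent (z outside [0, 3]); the cube at (9.5, 5.5) is absent (z outside [1.5, 16.5]); the cube at (11, -3) is present — its section is the full 17.5×5 rectangle (perimeter 45.00 mm); the r=6.5 cylinder at (-0.5, 7) gives a regular 32-gon of circumradius 6.5 (constant along its height) (perimeter = 2·32·6.500·sin(180°/32) = 40.78 mm); Combining (union): the 2 present regions are separate (no shared area or edge), so areas and boundary lengths simply add and each stays a separate island — boundary = 85.78 mm. Overall, the cross-section has 2 separate islands. Total boundary length (outer) = 85.78 mm.

85.78 mm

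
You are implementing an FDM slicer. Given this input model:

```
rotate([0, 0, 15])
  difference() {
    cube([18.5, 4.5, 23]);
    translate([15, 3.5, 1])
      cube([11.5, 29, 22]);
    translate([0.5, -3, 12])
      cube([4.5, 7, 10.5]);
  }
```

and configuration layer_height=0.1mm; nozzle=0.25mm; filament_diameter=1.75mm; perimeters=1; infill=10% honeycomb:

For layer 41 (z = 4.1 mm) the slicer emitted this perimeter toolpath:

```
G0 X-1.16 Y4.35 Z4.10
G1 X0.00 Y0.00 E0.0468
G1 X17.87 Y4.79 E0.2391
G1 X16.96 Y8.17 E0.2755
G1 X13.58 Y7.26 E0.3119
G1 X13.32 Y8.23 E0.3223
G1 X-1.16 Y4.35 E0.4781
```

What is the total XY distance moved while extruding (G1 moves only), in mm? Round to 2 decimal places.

46.00 mm

Sum the Euclidean lengths of each G1 segment: total = 46.00 mm.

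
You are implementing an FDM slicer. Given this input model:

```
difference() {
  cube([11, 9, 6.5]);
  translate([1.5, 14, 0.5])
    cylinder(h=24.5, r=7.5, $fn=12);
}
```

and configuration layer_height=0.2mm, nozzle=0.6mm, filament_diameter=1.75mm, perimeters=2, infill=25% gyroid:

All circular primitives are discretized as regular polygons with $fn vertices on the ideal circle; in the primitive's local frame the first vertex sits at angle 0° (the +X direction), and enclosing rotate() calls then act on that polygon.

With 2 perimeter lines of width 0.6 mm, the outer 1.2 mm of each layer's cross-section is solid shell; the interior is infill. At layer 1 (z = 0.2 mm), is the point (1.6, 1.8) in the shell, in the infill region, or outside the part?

infill

At z = 0.2 mm: the cube (footprint 11×9) is included at this height; the cylinder at (1.5, 14) does not reach this height (z outside [0.5, 25]); Subtracting the remaining from the first: none of the subtracted shapes is present at this height, so the 11×9 cube is unchanged — 1 connected region. Overall, the cross-section is a single solid region. The nearest boundary edge runs (0.00, 9.00)→(0.00, 0.00); distance from the point to it = 1.60 mm. The point is inside the cross-section and 1.60 mm from the nearest boundary — more than the 1.2 mm shell width (2 × 0.6), so it's in the infill interior.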